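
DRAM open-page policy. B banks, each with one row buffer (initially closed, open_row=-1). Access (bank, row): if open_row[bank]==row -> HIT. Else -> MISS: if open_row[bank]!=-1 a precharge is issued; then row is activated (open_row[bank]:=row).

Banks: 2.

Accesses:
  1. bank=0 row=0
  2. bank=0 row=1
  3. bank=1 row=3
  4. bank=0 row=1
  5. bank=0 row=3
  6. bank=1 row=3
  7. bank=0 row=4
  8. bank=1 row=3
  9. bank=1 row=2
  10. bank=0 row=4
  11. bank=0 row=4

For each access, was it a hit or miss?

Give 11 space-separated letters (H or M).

Answer: M M M H M H M H M H H

Derivation:
Acc 1: bank0 row0 -> MISS (open row0); precharges=0
Acc 2: bank0 row1 -> MISS (open row1); precharges=1
Acc 3: bank1 row3 -> MISS (open row3); precharges=1
Acc 4: bank0 row1 -> HIT
Acc 5: bank0 row3 -> MISS (open row3); precharges=2
Acc 6: bank1 row3 -> HIT
Acc 7: bank0 row4 -> MISS (open row4); precharges=3
Acc 8: bank1 row3 -> HIT
Acc 9: bank1 row2 -> MISS (open row2); precharges=4
Acc 10: bank0 row4 -> HIT
Acc 11: bank0 row4 -> HIT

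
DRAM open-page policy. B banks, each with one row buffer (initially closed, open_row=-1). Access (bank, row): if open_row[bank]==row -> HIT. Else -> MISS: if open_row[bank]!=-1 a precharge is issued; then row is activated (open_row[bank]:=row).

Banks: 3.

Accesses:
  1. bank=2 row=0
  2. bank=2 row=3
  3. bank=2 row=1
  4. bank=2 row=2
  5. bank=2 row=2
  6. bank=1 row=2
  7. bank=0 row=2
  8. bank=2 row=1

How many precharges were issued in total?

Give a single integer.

Acc 1: bank2 row0 -> MISS (open row0); precharges=0
Acc 2: bank2 row3 -> MISS (open row3); precharges=1
Acc 3: bank2 row1 -> MISS (open row1); precharges=2
Acc 4: bank2 row2 -> MISS (open row2); precharges=3
Acc 5: bank2 row2 -> HIT
Acc 6: bank1 row2 -> MISS (open row2); precharges=3
Acc 7: bank0 row2 -> MISS (open row2); precharges=3
Acc 8: bank2 row1 -> MISS (open row1); precharges=4

Answer: 4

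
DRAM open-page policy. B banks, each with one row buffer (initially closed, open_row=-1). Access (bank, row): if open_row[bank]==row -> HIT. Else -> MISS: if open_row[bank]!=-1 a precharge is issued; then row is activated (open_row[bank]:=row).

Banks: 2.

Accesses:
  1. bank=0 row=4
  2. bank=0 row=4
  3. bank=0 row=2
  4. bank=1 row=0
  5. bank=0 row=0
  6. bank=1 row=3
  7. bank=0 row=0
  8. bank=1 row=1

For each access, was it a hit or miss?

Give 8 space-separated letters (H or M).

Acc 1: bank0 row4 -> MISS (open row4); precharges=0
Acc 2: bank0 row4 -> HIT
Acc 3: bank0 row2 -> MISS (open row2); precharges=1
Acc 4: bank1 row0 -> MISS (open row0); precharges=1
Acc 5: bank0 row0 -> MISS (open row0); precharges=2
Acc 6: bank1 row3 -> MISS (open row3); precharges=3
Acc 7: bank0 row0 -> HIT
Acc 8: bank1 row1 -> MISS (open row1); precharges=4

Answer: M H M M M M H M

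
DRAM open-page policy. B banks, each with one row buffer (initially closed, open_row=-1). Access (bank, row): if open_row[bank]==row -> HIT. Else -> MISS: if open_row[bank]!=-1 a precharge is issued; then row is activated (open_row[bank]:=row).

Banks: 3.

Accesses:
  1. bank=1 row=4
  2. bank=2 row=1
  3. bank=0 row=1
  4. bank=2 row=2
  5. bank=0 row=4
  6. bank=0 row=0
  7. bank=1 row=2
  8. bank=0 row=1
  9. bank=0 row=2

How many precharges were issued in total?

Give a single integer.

Acc 1: bank1 row4 -> MISS (open row4); precharges=0
Acc 2: bank2 row1 -> MISS (open row1); precharges=0
Acc 3: bank0 row1 -> MISS (open row1); precharges=0
Acc 4: bank2 row2 -> MISS (open row2); precharges=1
Acc 5: bank0 row4 -> MISS (open row4); precharges=2
Acc 6: bank0 row0 -> MISS (open row0); precharges=3
Acc 7: bank1 row2 -> MISS (open row2); precharges=4
Acc 8: bank0 row1 -> MISS (open row1); precharges=5
Acc 9: bank0 row2 -> MISS (open row2); precharges=6

Answer: 6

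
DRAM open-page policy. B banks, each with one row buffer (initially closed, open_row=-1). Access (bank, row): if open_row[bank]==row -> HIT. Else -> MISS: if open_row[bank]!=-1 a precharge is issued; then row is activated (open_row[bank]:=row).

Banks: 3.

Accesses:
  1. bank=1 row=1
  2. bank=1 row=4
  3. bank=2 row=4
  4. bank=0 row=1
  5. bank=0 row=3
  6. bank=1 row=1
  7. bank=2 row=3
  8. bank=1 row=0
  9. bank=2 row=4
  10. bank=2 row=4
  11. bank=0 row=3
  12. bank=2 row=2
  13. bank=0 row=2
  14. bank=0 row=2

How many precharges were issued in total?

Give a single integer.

Answer: 8

Derivation:
Acc 1: bank1 row1 -> MISS (open row1); precharges=0
Acc 2: bank1 row4 -> MISS (open row4); precharges=1
Acc 3: bank2 row4 -> MISS (open row4); precharges=1
Acc 4: bank0 row1 -> MISS (open row1); precharges=1
Acc 5: bank0 row3 -> MISS (open row3); precharges=2
Acc 6: bank1 row1 -> MISS (open row1); precharges=3
Acc 7: bank2 row3 -> MISS (open row3); precharges=4
Acc 8: bank1 row0 -> MISS (open row0); precharges=5
Acc 9: bank2 row4 -> MISS (open row4); precharges=6
Acc 10: bank2 row4 -> HIT
Acc 11: bank0 row3 -> HIT
Acc 12: bank2 row2 -> MISS (open row2); precharges=7
Acc 13: bank0 row2 -> MISS (open row2); precharges=8
Acc 14: bank0 row2 -> HIT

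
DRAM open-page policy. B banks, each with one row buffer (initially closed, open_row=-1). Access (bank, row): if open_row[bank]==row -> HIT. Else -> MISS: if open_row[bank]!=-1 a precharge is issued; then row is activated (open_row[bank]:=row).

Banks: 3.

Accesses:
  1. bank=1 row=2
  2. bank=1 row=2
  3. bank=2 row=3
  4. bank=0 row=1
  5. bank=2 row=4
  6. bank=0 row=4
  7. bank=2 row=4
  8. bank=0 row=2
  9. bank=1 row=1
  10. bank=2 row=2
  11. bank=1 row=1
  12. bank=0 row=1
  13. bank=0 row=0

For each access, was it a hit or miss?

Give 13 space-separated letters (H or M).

Acc 1: bank1 row2 -> MISS (open row2); precharges=0
Acc 2: bank1 row2 -> HIT
Acc 3: bank2 row3 -> MISS (open row3); precharges=0
Acc 4: bank0 row1 -> MISS (open row1); precharges=0
Acc 5: bank2 row4 -> MISS (open row4); precharges=1
Acc 6: bank0 row4 -> MISS (open row4); precharges=2
Acc 7: bank2 row4 -> HIT
Acc 8: bank0 row2 -> MISS (open row2); precharges=3
Acc 9: bank1 row1 -> MISS (open row1); precharges=4
Acc 10: bank2 row2 -> MISS (open row2); precharges=5
Acc 11: bank1 row1 -> HIT
Acc 12: bank0 row1 -> MISS (open row1); precharges=6
Acc 13: bank0 row0 -> MISS (open row0); precharges=7

Answer: M H M M M M H M M M H M M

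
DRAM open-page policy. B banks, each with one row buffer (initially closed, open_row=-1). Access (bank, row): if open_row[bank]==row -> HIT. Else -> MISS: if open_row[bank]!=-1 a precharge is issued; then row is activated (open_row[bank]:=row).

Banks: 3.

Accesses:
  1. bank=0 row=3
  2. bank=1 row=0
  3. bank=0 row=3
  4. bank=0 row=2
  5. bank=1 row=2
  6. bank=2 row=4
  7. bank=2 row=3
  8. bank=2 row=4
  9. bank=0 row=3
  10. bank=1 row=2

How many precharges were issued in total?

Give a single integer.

Acc 1: bank0 row3 -> MISS (open row3); precharges=0
Acc 2: bank1 row0 -> MISS (open row0); precharges=0
Acc 3: bank0 row3 -> HIT
Acc 4: bank0 row2 -> MISS (open row2); precharges=1
Acc 5: bank1 row2 -> MISS (open row2); precharges=2
Acc 6: bank2 row4 -> MISS (open row4); precharges=2
Acc 7: bank2 row3 -> MISS (open row3); precharges=3
Acc 8: bank2 row4 -> MISS (open row4); precharges=4
Acc 9: bank0 row3 -> MISS (open row3); precharges=5
Acc 10: bank1 row2 -> HIT

Answer: 5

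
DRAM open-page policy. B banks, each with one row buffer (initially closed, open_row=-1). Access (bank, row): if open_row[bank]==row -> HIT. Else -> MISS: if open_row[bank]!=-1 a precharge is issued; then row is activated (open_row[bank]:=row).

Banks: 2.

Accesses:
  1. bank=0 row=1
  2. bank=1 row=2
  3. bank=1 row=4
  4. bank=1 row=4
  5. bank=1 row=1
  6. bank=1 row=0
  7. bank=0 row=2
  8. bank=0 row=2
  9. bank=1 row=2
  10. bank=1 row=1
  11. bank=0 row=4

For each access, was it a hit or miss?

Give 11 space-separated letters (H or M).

Acc 1: bank0 row1 -> MISS (open row1); precharges=0
Acc 2: bank1 row2 -> MISS (open row2); precharges=0
Acc 3: bank1 row4 -> MISS (open row4); precharges=1
Acc 4: bank1 row4 -> HIT
Acc 5: bank1 row1 -> MISS (open row1); precharges=2
Acc 6: bank1 row0 -> MISS (open row0); precharges=3
Acc 7: bank0 row2 -> MISS (open row2); precharges=4
Acc 8: bank0 row2 -> HIT
Acc 9: bank1 row2 -> MISS (open row2); precharges=5
Acc 10: bank1 row1 -> MISS (open row1); precharges=6
Acc 11: bank0 row4 -> MISS (open row4); precharges=7

Answer: M M M H M M M H M M M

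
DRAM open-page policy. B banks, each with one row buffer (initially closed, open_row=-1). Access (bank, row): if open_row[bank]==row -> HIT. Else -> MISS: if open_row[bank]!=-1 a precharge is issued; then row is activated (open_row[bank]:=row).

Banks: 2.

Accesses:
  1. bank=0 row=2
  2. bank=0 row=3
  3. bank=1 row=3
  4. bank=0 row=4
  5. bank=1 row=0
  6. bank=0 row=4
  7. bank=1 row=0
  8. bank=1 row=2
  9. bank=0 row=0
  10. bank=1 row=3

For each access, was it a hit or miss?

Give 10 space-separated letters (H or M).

Acc 1: bank0 row2 -> MISS (open row2); precharges=0
Acc 2: bank0 row3 -> MISS (open row3); precharges=1
Acc 3: bank1 row3 -> MISS (open row3); precharges=1
Acc 4: bank0 row4 -> MISS (open row4); precharges=2
Acc 5: bank1 row0 -> MISS (open row0); precharges=3
Acc 6: bank0 row4 -> HIT
Acc 7: bank1 row0 -> HIT
Acc 8: bank1 row2 -> MISS (open row2); precharges=4
Acc 9: bank0 row0 -> MISS (open row0); precharges=5
Acc 10: bank1 row3 -> MISS (open row3); precharges=6

Answer: M M M M M H H M M M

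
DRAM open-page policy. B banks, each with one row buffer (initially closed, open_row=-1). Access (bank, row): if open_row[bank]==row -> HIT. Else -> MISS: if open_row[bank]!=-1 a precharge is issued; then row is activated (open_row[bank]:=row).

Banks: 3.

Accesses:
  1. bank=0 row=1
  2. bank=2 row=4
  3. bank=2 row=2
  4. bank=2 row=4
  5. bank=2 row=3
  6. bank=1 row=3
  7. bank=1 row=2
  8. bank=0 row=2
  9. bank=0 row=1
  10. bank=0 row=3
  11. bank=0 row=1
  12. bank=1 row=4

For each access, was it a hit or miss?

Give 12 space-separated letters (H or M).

Acc 1: bank0 row1 -> MISS (open row1); precharges=0
Acc 2: bank2 row4 -> MISS (open row4); precharges=0
Acc 3: bank2 row2 -> MISS (open row2); precharges=1
Acc 4: bank2 row4 -> MISS (open row4); precharges=2
Acc 5: bank2 row3 -> MISS (open row3); precharges=3
Acc 6: bank1 row3 -> MISS (open row3); precharges=3
Acc 7: bank1 row2 -> MISS (open row2); precharges=4
Acc 8: bank0 row2 -> MISS (open row2); precharges=5
Acc 9: bank0 row1 -> MISS (open row1); precharges=6
Acc 10: bank0 row3 -> MISS (open row3); precharges=7
Acc 11: bank0 row1 -> MISS (open row1); precharges=8
Acc 12: bank1 row4 -> MISS (open row4); precharges=9

Answer: M M M M M M M M M M M M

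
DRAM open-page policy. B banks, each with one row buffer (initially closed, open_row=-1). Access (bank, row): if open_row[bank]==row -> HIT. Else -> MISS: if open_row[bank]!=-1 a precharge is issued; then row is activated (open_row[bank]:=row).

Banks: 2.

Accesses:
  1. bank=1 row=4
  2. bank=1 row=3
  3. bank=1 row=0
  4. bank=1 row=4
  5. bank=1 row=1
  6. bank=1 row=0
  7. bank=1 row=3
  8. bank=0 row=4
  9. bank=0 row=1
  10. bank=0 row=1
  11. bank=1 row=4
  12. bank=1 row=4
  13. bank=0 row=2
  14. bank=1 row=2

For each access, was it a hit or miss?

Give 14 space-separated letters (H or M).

Answer: M M M M M M M M M H M H M M

Derivation:
Acc 1: bank1 row4 -> MISS (open row4); precharges=0
Acc 2: bank1 row3 -> MISS (open row3); precharges=1
Acc 3: bank1 row0 -> MISS (open row0); precharges=2
Acc 4: bank1 row4 -> MISS (open row4); precharges=3
Acc 5: bank1 row1 -> MISS (open row1); precharges=4
Acc 6: bank1 row0 -> MISS (open row0); precharges=5
Acc 7: bank1 row3 -> MISS (open row3); precharges=6
Acc 8: bank0 row4 -> MISS (open row4); precharges=6
Acc 9: bank0 row1 -> MISS (open row1); precharges=7
Acc 10: bank0 row1 -> HIT
Acc 11: bank1 row4 -> MISS (open row4); precharges=8
Acc 12: bank1 row4 -> HIT
Acc 13: bank0 row2 -> MISS (open row2); precharges=9
Acc 14: bank1 row2 -> MISS (open row2); precharges=10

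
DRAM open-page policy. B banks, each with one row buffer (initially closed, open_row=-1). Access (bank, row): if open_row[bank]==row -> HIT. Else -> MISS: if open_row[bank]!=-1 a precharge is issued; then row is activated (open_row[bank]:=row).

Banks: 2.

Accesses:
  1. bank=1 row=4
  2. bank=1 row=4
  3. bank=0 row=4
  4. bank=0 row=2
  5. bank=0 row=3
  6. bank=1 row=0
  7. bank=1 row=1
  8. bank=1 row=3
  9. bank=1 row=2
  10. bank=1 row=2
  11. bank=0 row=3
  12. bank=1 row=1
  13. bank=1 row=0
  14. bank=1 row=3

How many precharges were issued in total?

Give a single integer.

Answer: 9

Derivation:
Acc 1: bank1 row4 -> MISS (open row4); precharges=0
Acc 2: bank1 row4 -> HIT
Acc 3: bank0 row4 -> MISS (open row4); precharges=0
Acc 4: bank0 row2 -> MISS (open row2); precharges=1
Acc 5: bank0 row3 -> MISS (open row3); precharges=2
Acc 6: bank1 row0 -> MISS (open row0); precharges=3
Acc 7: bank1 row1 -> MISS (open row1); precharges=4
Acc 8: bank1 row3 -> MISS (open row3); precharges=5
Acc 9: bank1 row2 -> MISS (open row2); precharges=6
Acc 10: bank1 row2 -> HIT
Acc 11: bank0 row3 -> HIT
Acc 12: bank1 row1 -> MISS (open row1); precharges=7
Acc 13: bank1 row0 -> MISS (open row0); precharges=8
Acc 14: bank1 row3 -> MISS (open row3); precharges=9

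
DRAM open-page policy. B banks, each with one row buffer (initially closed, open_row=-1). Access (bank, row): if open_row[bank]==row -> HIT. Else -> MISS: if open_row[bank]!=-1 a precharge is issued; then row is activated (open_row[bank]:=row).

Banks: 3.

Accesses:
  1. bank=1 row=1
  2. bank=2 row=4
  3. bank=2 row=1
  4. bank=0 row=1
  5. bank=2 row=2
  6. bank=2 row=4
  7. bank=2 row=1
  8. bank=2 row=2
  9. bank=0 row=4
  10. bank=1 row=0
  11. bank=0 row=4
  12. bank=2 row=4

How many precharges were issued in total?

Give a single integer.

Answer: 8

Derivation:
Acc 1: bank1 row1 -> MISS (open row1); precharges=0
Acc 2: bank2 row4 -> MISS (open row4); precharges=0
Acc 3: bank2 row1 -> MISS (open row1); precharges=1
Acc 4: bank0 row1 -> MISS (open row1); precharges=1
Acc 5: bank2 row2 -> MISS (open row2); precharges=2
Acc 6: bank2 row4 -> MISS (open row4); precharges=3
Acc 7: bank2 row1 -> MISS (open row1); precharges=4
Acc 8: bank2 row2 -> MISS (open row2); precharges=5
Acc 9: bank0 row4 -> MISS (open row4); precharges=6
Acc 10: bank1 row0 -> MISS (open row0); precharges=7
Acc 11: bank0 row4 -> HIT
Acc 12: bank2 row4 -> MISS (open row4); precharges=8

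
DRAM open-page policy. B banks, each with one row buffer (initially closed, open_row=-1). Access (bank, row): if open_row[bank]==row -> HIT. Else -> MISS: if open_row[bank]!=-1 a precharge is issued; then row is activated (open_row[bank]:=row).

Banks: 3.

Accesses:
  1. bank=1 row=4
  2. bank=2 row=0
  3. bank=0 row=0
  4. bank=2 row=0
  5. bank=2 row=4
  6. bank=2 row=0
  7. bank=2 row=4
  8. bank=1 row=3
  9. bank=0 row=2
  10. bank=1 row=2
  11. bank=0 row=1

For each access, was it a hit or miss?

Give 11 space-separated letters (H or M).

Answer: M M M H M M M M M M M

Derivation:
Acc 1: bank1 row4 -> MISS (open row4); precharges=0
Acc 2: bank2 row0 -> MISS (open row0); precharges=0
Acc 3: bank0 row0 -> MISS (open row0); precharges=0
Acc 4: bank2 row0 -> HIT
Acc 5: bank2 row4 -> MISS (open row4); precharges=1
Acc 6: bank2 row0 -> MISS (open row0); precharges=2
Acc 7: bank2 row4 -> MISS (open row4); precharges=3
Acc 8: bank1 row3 -> MISS (open row3); precharges=4
Acc 9: bank0 row2 -> MISS (open row2); precharges=5
Acc 10: bank1 row2 -> MISS (open row2); precharges=6
Acc 11: bank0 row1 -> MISS (open row1); precharges=7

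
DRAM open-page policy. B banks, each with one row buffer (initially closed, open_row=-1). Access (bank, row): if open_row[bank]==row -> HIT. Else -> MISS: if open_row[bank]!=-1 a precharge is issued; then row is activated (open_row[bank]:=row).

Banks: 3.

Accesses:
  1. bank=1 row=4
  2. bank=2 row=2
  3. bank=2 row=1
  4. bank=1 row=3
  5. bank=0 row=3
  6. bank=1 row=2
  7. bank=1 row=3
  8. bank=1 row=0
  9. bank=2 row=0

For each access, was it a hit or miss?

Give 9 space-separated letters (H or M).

Acc 1: bank1 row4 -> MISS (open row4); precharges=0
Acc 2: bank2 row2 -> MISS (open row2); precharges=0
Acc 3: bank2 row1 -> MISS (open row1); precharges=1
Acc 4: bank1 row3 -> MISS (open row3); precharges=2
Acc 5: bank0 row3 -> MISS (open row3); precharges=2
Acc 6: bank1 row2 -> MISS (open row2); precharges=3
Acc 7: bank1 row3 -> MISS (open row3); precharges=4
Acc 8: bank1 row0 -> MISS (open row0); precharges=5
Acc 9: bank2 row0 -> MISS (open row0); precharges=6

Answer: M M M M M M M M M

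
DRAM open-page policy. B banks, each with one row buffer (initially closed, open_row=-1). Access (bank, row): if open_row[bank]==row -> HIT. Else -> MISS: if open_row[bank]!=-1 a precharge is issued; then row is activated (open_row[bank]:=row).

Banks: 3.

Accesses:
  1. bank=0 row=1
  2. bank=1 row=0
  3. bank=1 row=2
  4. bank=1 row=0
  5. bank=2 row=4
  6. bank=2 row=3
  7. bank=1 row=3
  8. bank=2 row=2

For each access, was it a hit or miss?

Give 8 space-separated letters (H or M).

Answer: M M M M M M M M

Derivation:
Acc 1: bank0 row1 -> MISS (open row1); precharges=0
Acc 2: bank1 row0 -> MISS (open row0); precharges=0
Acc 3: bank1 row2 -> MISS (open row2); precharges=1
Acc 4: bank1 row0 -> MISS (open row0); precharges=2
Acc 5: bank2 row4 -> MISS (open row4); precharges=2
Acc 6: bank2 row3 -> MISS (open row3); precharges=3
Acc 7: bank1 row3 -> MISS (open row3); precharges=4
Acc 8: bank2 row2 -> MISS (open row2); precharges=5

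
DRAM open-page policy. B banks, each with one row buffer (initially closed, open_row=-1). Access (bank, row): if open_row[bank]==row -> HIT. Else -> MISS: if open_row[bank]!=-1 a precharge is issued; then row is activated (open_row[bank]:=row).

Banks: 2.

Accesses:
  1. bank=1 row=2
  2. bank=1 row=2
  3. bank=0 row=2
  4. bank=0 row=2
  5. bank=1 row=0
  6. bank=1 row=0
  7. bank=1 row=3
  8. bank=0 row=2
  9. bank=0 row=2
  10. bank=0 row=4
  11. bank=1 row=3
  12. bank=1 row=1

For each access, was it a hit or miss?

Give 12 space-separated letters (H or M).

Acc 1: bank1 row2 -> MISS (open row2); precharges=0
Acc 2: bank1 row2 -> HIT
Acc 3: bank0 row2 -> MISS (open row2); precharges=0
Acc 4: bank0 row2 -> HIT
Acc 5: bank1 row0 -> MISS (open row0); precharges=1
Acc 6: bank1 row0 -> HIT
Acc 7: bank1 row3 -> MISS (open row3); precharges=2
Acc 8: bank0 row2 -> HIT
Acc 9: bank0 row2 -> HIT
Acc 10: bank0 row4 -> MISS (open row4); precharges=3
Acc 11: bank1 row3 -> HIT
Acc 12: bank1 row1 -> MISS (open row1); precharges=4

Answer: M H M H M H M H H M H M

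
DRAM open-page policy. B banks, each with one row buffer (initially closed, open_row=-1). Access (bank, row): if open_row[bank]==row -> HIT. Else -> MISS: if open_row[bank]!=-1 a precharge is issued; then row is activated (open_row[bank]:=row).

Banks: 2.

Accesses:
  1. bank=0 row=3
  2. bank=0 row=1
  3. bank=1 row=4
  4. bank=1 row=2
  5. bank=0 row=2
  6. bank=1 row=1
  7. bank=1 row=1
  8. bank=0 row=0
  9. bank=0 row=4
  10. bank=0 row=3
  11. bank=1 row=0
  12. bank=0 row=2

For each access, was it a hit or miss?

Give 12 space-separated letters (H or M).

Acc 1: bank0 row3 -> MISS (open row3); precharges=0
Acc 2: bank0 row1 -> MISS (open row1); precharges=1
Acc 3: bank1 row4 -> MISS (open row4); precharges=1
Acc 4: bank1 row2 -> MISS (open row2); precharges=2
Acc 5: bank0 row2 -> MISS (open row2); precharges=3
Acc 6: bank1 row1 -> MISS (open row1); precharges=4
Acc 7: bank1 row1 -> HIT
Acc 8: bank0 row0 -> MISS (open row0); precharges=5
Acc 9: bank0 row4 -> MISS (open row4); precharges=6
Acc 10: bank0 row3 -> MISS (open row3); precharges=7
Acc 11: bank1 row0 -> MISS (open row0); precharges=8
Acc 12: bank0 row2 -> MISS (open row2); precharges=9

Answer: M M M M M M H M M M M M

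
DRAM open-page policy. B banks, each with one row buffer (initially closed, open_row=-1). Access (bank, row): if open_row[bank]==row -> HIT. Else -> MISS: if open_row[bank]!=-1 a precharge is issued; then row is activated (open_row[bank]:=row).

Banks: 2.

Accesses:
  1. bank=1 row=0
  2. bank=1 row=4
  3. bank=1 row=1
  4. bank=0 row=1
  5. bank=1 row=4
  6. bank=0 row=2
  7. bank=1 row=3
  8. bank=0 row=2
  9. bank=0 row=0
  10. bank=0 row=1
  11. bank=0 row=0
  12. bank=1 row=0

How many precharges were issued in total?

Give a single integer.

Acc 1: bank1 row0 -> MISS (open row0); precharges=0
Acc 2: bank1 row4 -> MISS (open row4); precharges=1
Acc 3: bank1 row1 -> MISS (open row1); precharges=2
Acc 4: bank0 row1 -> MISS (open row1); precharges=2
Acc 5: bank1 row4 -> MISS (open row4); precharges=3
Acc 6: bank0 row2 -> MISS (open row2); precharges=4
Acc 7: bank1 row3 -> MISS (open row3); precharges=5
Acc 8: bank0 row2 -> HIT
Acc 9: bank0 row0 -> MISS (open row0); precharges=6
Acc 10: bank0 row1 -> MISS (open row1); precharges=7
Acc 11: bank0 row0 -> MISS (open row0); precharges=8
Acc 12: bank1 row0 -> MISS (open row0); precharges=9

Answer: 9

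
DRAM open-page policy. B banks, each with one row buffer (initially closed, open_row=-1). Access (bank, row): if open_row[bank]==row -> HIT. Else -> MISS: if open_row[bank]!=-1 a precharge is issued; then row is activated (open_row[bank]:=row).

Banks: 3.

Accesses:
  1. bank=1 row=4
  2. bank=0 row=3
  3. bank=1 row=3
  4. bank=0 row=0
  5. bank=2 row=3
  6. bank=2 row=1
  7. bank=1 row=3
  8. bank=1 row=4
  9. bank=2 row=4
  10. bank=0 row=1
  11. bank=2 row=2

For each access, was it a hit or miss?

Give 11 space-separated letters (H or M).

Answer: M M M M M M H M M M M

Derivation:
Acc 1: bank1 row4 -> MISS (open row4); precharges=0
Acc 2: bank0 row3 -> MISS (open row3); precharges=0
Acc 3: bank1 row3 -> MISS (open row3); precharges=1
Acc 4: bank0 row0 -> MISS (open row0); precharges=2
Acc 5: bank2 row3 -> MISS (open row3); precharges=2
Acc 6: bank2 row1 -> MISS (open row1); precharges=3
Acc 7: bank1 row3 -> HIT
Acc 8: bank1 row4 -> MISS (open row4); precharges=4
Acc 9: bank2 row4 -> MISS (open row4); precharges=5
Acc 10: bank0 row1 -> MISS (open row1); precharges=6
Acc 11: bank2 row2 -> MISS (open row2); precharges=7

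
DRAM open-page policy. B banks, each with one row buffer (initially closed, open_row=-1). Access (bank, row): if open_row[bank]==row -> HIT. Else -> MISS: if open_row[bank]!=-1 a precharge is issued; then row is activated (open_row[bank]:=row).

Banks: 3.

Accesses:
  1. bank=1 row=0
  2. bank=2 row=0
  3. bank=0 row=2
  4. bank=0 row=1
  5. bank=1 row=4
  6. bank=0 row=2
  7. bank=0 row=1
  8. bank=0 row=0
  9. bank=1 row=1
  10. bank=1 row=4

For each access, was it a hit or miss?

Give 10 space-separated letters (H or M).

Acc 1: bank1 row0 -> MISS (open row0); precharges=0
Acc 2: bank2 row0 -> MISS (open row0); precharges=0
Acc 3: bank0 row2 -> MISS (open row2); precharges=0
Acc 4: bank0 row1 -> MISS (open row1); precharges=1
Acc 5: bank1 row4 -> MISS (open row4); precharges=2
Acc 6: bank0 row2 -> MISS (open row2); precharges=3
Acc 7: bank0 row1 -> MISS (open row1); precharges=4
Acc 8: bank0 row0 -> MISS (open row0); precharges=5
Acc 9: bank1 row1 -> MISS (open row1); precharges=6
Acc 10: bank1 row4 -> MISS (open row4); precharges=7

Answer: M M M M M M M M M M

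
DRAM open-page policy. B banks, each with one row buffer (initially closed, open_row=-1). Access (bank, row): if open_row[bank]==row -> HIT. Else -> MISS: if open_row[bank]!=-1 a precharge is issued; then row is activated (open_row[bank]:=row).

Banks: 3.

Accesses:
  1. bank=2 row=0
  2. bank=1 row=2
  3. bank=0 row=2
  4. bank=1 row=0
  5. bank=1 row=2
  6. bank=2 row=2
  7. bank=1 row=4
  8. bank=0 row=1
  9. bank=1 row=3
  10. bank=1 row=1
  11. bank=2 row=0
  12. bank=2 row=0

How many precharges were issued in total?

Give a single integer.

Acc 1: bank2 row0 -> MISS (open row0); precharges=0
Acc 2: bank1 row2 -> MISS (open row2); precharges=0
Acc 3: bank0 row2 -> MISS (open row2); precharges=0
Acc 4: bank1 row0 -> MISS (open row0); precharges=1
Acc 5: bank1 row2 -> MISS (open row2); precharges=2
Acc 6: bank2 row2 -> MISS (open row2); precharges=3
Acc 7: bank1 row4 -> MISS (open row4); precharges=4
Acc 8: bank0 row1 -> MISS (open row1); precharges=5
Acc 9: bank1 row3 -> MISS (open row3); precharges=6
Acc 10: bank1 row1 -> MISS (open row1); precharges=7
Acc 11: bank2 row0 -> MISS (open row0); precharges=8
Acc 12: bank2 row0 -> HIT

Answer: 8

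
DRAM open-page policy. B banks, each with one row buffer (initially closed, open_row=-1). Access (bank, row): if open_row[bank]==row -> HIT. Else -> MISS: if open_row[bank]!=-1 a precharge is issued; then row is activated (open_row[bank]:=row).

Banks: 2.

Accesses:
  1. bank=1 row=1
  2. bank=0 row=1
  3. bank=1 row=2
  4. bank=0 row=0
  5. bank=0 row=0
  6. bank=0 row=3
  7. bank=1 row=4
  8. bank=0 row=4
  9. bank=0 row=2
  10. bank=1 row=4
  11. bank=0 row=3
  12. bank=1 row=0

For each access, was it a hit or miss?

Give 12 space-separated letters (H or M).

Answer: M M M M H M M M M H M M

Derivation:
Acc 1: bank1 row1 -> MISS (open row1); precharges=0
Acc 2: bank0 row1 -> MISS (open row1); precharges=0
Acc 3: bank1 row2 -> MISS (open row2); precharges=1
Acc 4: bank0 row0 -> MISS (open row0); precharges=2
Acc 5: bank0 row0 -> HIT
Acc 6: bank0 row3 -> MISS (open row3); precharges=3
Acc 7: bank1 row4 -> MISS (open row4); precharges=4
Acc 8: bank0 row4 -> MISS (open row4); precharges=5
Acc 9: bank0 row2 -> MISS (open row2); precharges=6
Acc 10: bank1 row4 -> HIT
Acc 11: bank0 row3 -> MISS (open row3); precharges=7
Acc 12: bank1 row0 -> MISS (open row0); precharges=8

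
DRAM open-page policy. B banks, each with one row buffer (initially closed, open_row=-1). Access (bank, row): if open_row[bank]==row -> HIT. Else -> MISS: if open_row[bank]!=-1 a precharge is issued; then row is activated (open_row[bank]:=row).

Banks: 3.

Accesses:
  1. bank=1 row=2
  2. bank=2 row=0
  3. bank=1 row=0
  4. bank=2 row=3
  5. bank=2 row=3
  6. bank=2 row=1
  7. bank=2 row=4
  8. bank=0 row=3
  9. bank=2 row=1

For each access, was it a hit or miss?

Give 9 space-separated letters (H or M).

Acc 1: bank1 row2 -> MISS (open row2); precharges=0
Acc 2: bank2 row0 -> MISS (open row0); precharges=0
Acc 3: bank1 row0 -> MISS (open row0); precharges=1
Acc 4: bank2 row3 -> MISS (open row3); precharges=2
Acc 5: bank2 row3 -> HIT
Acc 6: bank2 row1 -> MISS (open row1); precharges=3
Acc 7: bank2 row4 -> MISS (open row4); precharges=4
Acc 8: bank0 row3 -> MISS (open row3); precharges=4
Acc 9: bank2 row1 -> MISS (open row1); precharges=5

Answer: M M M M H M M M M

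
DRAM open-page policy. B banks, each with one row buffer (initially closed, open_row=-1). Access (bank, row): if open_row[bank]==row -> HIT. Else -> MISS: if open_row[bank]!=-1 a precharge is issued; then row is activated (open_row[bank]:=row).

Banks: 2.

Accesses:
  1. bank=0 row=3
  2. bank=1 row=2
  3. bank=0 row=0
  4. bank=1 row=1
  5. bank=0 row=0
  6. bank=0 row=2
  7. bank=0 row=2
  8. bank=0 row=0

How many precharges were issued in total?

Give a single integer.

Answer: 4

Derivation:
Acc 1: bank0 row3 -> MISS (open row3); precharges=0
Acc 2: bank1 row2 -> MISS (open row2); precharges=0
Acc 3: bank0 row0 -> MISS (open row0); precharges=1
Acc 4: bank1 row1 -> MISS (open row1); precharges=2
Acc 5: bank0 row0 -> HIT
Acc 6: bank0 row2 -> MISS (open row2); precharges=3
Acc 7: bank0 row2 -> HIT
Acc 8: bank0 row0 -> MISS (open row0); precharges=4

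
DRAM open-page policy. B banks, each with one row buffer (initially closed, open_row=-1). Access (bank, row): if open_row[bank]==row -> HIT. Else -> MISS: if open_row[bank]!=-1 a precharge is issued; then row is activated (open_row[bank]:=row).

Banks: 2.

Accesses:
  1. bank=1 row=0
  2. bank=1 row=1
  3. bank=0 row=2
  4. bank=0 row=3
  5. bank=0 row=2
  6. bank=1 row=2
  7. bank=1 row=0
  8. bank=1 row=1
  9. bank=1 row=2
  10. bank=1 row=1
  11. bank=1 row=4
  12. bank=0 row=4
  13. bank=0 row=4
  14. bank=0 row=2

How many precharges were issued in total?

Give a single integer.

Acc 1: bank1 row0 -> MISS (open row0); precharges=0
Acc 2: bank1 row1 -> MISS (open row1); precharges=1
Acc 3: bank0 row2 -> MISS (open row2); precharges=1
Acc 4: bank0 row3 -> MISS (open row3); precharges=2
Acc 5: bank0 row2 -> MISS (open row2); precharges=3
Acc 6: bank1 row2 -> MISS (open row2); precharges=4
Acc 7: bank1 row0 -> MISS (open row0); precharges=5
Acc 8: bank1 row1 -> MISS (open row1); precharges=6
Acc 9: bank1 row2 -> MISS (open row2); precharges=7
Acc 10: bank1 row1 -> MISS (open row1); precharges=8
Acc 11: bank1 row4 -> MISS (open row4); precharges=9
Acc 12: bank0 row4 -> MISS (open row4); precharges=10
Acc 13: bank0 row4 -> HIT
Acc 14: bank0 row2 -> MISS (open row2); precharges=11

Answer: 11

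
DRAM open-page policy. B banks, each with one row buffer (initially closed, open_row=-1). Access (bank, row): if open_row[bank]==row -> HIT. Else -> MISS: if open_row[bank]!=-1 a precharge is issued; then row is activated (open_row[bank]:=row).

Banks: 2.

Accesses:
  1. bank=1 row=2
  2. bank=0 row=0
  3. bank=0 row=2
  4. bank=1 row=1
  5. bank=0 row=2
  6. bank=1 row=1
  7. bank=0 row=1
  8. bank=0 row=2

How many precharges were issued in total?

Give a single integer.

Answer: 4

Derivation:
Acc 1: bank1 row2 -> MISS (open row2); precharges=0
Acc 2: bank0 row0 -> MISS (open row0); precharges=0
Acc 3: bank0 row2 -> MISS (open row2); precharges=1
Acc 4: bank1 row1 -> MISS (open row1); precharges=2
Acc 5: bank0 row2 -> HIT
Acc 6: bank1 row1 -> HIT
Acc 7: bank0 row1 -> MISS (open row1); precharges=3
Acc 8: bank0 row2 -> MISS (open row2); precharges=4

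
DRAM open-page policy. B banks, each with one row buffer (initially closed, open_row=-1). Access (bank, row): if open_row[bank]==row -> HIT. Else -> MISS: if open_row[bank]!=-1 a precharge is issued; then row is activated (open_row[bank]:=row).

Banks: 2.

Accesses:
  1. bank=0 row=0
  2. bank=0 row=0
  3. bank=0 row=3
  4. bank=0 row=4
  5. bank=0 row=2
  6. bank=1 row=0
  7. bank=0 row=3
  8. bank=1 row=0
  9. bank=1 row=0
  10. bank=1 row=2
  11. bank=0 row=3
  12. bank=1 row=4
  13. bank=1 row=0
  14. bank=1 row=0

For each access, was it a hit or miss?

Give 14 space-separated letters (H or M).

Answer: M H M M M M M H H M H M M H

Derivation:
Acc 1: bank0 row0 -> MISS (open row0); precharges=0
Acc 2: bank0 row0 -> HIT
Acc 3: bank0 row3 -> MISS (open row3); precharges=1
Acc 4: bank0 row4 -> MISS (open row4); precharges=2
Acc 5: bank0 row2 -> MISS (open row2); precharges=3
Acc 6: bank1 row0 -> MISS (open row0); precharges=3
Acc 7: bank0 row3 -> MISS (open row3); precharges=4
Acc 8: bank1 row0 -> HIT
Acc 9: bank1 row0 -> HIT
Acc 10: bank1 row2 -> MISS (open row2); precharges=5
Acc 11: bank0 row3 -> HIT
Acc 12: bank1 row4 -> MISS (open row4); precharges=6
Acc 13: bank1 row0 -> MISS (open row0); precharges=7
Acc 14: bank1 row0 -> HIT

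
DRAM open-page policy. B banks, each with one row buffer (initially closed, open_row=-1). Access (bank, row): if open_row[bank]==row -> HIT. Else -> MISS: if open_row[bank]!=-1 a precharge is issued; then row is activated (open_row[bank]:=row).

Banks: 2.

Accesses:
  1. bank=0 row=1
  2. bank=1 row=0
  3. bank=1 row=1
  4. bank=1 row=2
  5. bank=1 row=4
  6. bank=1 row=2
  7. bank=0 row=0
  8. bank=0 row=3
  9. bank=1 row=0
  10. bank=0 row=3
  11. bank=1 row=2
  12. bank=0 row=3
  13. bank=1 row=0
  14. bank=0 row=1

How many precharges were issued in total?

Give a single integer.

Acc 1: bank0 row1 -> MISS (open row1); precharges=0
Acc 2: bank1 row0 -> MISS (open row0); precharges=0
Acc 3: bank1 row1 -> MISS (open row1); precharges=1
Acc 4: bank1 row2 -> MISS (open row2); precharges=2
Acc 5: bank1 row4 -> MISS (open row4); precharges=3
Acc 6: bank1 row2 -> MISS (open row2); precharges=4
Acc 7: bank0 row0 -> MISS (open row0); precharges=5
Acc 8: bank0 row3 -> MISS (open row3); precharges=6
Acc 9: bank1 row0 -> MISS (open row0); precharges=7
Acc 10: bank0 row3 -> HIT
Acc 11: bank1 row2 -> MISS (open row2); precharges=8
Acc 12: bank0 row3 -> HIT
Acc 13: bank1 row0 -> MISS (open row0); precharges=9
Acc 14: bank0 row1 -> MISS (open row1); precharges=10

Answer: 10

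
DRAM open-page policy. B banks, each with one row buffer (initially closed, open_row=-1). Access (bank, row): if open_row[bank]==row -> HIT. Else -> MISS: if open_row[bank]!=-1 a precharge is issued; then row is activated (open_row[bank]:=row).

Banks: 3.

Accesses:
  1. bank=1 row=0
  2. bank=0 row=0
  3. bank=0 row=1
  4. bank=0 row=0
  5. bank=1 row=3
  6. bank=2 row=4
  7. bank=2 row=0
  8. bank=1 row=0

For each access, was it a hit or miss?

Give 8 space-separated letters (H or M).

Acc 1: bank1 row0 -> MISS (open row0); precharges=0
Acc 2: bank0 row0 -> MISS (open row0); precharges=0
Acc 3: bank0 row1 -> MISS (open row1); precharges=1
Acc 4: bank0 row0 -> MISS (open row0); precharges=2
Acc 5: bank1 row3 -> MISS (open row3); precharges=3
Acc 6: bank2 row4 -> MISS (open row4); precharges=3
Acc 7: bank2 row0 -> MISS (open row0); precharges=4
Acc 8: bank1 row0 -> MISS (open row0); precharges=5

Answer: M M M M M M M M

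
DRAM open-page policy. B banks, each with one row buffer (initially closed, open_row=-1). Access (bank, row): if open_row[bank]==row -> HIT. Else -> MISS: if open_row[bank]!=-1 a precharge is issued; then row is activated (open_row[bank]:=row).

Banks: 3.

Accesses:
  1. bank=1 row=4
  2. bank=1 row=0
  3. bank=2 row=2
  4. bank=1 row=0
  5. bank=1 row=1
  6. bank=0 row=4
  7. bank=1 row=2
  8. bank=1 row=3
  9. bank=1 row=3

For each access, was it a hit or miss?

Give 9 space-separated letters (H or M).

Acc 1: bank1 row4 -> MISS (open row4); precharges=0
Acc 2: bank1 row0 -> MISS (open row0); precharges=1
Acc 3: bank2 row2 -> MISS (open row2); precharges=1
Acc 4: bank1 row0 -> HIT
Acc 5: bank1 row1 -> MISS (open row1); precharges=2
Acc 6: bank0 row4 -> MISS (open row4); precharges=2
Acc 7: bank1 row2 -> MISS (open row2); precharges=3
Acc 8: bank1 row3 -> MISS (open row3); precharges=4
Acc 9: bank1 row3 -> HIT

Answer: M M M H M M M M H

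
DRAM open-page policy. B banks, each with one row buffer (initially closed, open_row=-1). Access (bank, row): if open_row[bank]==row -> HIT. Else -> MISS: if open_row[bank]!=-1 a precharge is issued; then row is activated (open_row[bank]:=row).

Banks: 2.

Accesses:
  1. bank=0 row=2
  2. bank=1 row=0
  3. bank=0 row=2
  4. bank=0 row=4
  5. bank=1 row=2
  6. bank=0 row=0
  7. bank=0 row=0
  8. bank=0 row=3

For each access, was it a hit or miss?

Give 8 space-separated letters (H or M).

Answer: M M H M M M H M

Derivation:
Acc 1: bank0 row2 -> MISS (open row2); precharges=0
Acc 2: bank1 row0 -> MISS (open row0); precharges=0
Acc 3: bank0 row2 -> HIT
Acc 4: bank0 row4 -> MISS (open row4); precharges=1
Acc 5: bank1 row2 -> MISS (open row2); precharges=2
Acc 6: bank0 row0 -> MISS (open row0); precharges=3
Acc 7: bank0 row0 -> HIT
Acc 8: bank0 row3 -> MISS (open row3); precharges=4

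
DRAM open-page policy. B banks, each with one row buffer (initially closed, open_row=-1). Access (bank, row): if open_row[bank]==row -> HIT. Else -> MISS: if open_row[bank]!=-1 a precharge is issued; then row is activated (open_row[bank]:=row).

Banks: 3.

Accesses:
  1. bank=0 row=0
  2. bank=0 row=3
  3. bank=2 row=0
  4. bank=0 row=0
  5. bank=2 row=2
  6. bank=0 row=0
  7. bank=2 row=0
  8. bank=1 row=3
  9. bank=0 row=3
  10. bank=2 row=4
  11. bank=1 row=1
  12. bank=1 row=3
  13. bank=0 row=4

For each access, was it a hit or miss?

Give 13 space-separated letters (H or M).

Acc 1: bank0 row0 -> MISS (open row0); precharges=0
Acc 2: bank0 row3 -> MISS (open row3); precharges=1
Acc 3: bank2 row0 -> MISS (open row0); precharges=1
Acc 4: bank0 row0 -> MISS (open row0); precharges=2
Acc 5: bank2 row2 -> MISS (open row2); precharges=3
Acc 6: bank0 row0 -> HIT
Acc 7: bank2 row0 -> MISS (open row0); precharges=4
Acc 8: bank1 row3 -> MISS (open row3); precharges=4
Acc 9: bank0 row3 -> MISS (open row3); precharges=5
Acc 10: bank2 row4 -> MISS (open row4); precharges=6
Acc 11: bank1 row1 -> MISS (open row1); precharges=7
Acc 12: bank1 row3 -> MISS (open row3); precharges=8
Acc 13: bank0 row4 -> MISS (open row4); precharges=9

Answer: M M M M M H M M M M M M M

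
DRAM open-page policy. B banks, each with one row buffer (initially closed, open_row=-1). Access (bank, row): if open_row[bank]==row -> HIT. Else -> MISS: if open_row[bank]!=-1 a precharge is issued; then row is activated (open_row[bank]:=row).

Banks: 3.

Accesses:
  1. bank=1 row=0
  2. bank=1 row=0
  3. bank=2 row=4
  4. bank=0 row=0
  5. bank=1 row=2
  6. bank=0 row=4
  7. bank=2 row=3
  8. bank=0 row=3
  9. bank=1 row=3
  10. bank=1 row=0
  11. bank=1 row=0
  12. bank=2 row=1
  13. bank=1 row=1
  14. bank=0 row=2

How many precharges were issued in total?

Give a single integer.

Acc 1: bank1 row0 -> MISS (open row0); precharges=0
Acc 2: bank1 row0 -> HIT
Acc 3: bank2 row4 -> MISS (open row4); precharges=0
Acc 4: bank0 row0 -> MISS (open row0); precharges=0
Acc 5: bank1 row2 -> MISS (open row2); precharges=1
Acc 6: bank0 row4 -> MISS (open row4); precharges=2
Acc 7: bank2 row3 -> MISS (open row3); precharges=3
Acc 8: bank0 row3 -> MISS (open row3); precharges=4
Acc 9: bank1 row3 -> MISS (open row3); precharges=5
Acc 10: bank1 row0 -> MISS (open row0); precharges=6
Acc 11: bank1 row0 -> HIT
Acc 12: bank2 row1 -> MISS (open row1); precharges=7
Acc 13: bank1 row1 -> MISS (open row1); precharges=8
Acc 14: bank0 row2 -> MISS (open row2); precharges=9

Answer: 9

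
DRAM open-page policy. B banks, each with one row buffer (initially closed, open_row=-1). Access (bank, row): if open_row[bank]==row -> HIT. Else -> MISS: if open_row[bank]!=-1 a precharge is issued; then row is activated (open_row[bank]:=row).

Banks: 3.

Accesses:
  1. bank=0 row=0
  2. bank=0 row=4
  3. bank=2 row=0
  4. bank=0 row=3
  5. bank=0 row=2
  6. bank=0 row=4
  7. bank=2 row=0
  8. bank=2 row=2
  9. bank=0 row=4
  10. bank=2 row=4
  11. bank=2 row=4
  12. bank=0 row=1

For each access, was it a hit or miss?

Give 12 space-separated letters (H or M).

Acc 1: bank0 row0 -> MISS (open row0); precharges=0
Acc 2: bank0 row4 -> MISS (open row4); precharges=1
Acc 3: bank2 row0 -> MISS (open row0); precharges=1
Acc 4: bank0 row3 -> MISS (open row3); precharges=2
Acc 5: bank0 row2 -> MISS (open row2); precharges=3
Acc 6: bank0 row4 -> MISS (open row4); precharges=4
Acc 7: bank2 row0 -> HIT
Acc 8: bank2 row2 -> MISS (open row2); precharges=5
Acc 9: bank0 row4 -> HIT
Acc 10: bank2 row4 -> MISS (open row4); precharges=6
Acc 11: bank2 row4 -> HIT
Acc 12: bank0 row1 -> MISS (open row1); precharges=7

Answer: M M M M M M H M H M H M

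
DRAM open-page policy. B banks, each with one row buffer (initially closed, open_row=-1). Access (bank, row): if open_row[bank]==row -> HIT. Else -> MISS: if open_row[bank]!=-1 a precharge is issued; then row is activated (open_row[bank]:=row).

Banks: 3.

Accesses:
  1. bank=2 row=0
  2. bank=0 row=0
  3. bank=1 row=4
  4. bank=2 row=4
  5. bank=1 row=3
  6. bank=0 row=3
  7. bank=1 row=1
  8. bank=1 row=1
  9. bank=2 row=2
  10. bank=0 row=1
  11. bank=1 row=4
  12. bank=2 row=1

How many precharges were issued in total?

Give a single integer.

Acc 1: bank2 row0 -> MISS (open row0); precharges=0
Acc 2: bank0 row0 -> MISS (open row0); precharges=0
Acc 3: bank1 row4 -> MISS (open row4); precharges=0
Acc 4: bank2 row4 -> MISS (open row4); precharges=1
Acc 5: bank1 row3 -> MISS (open row3); precharges=2
Acc 6: bank0 row3 -> MISS (open row3); precharges=3
Acc 7: bank1 row1 -> MISS (open row1); precharges=4
Acc 8: bank1 row1 -> HIT
Acc 9: bank2 row2 -> MISS (open row2); precharges=5
Acc 10: bank0 row1 -> MISS (open row1); precharges=6
Acc 11: bank1 row4 -> MISS (open row4); precharges=7
Acc 12: bank2 row1 -> MISS (open row1); precharges=8

Answer: 8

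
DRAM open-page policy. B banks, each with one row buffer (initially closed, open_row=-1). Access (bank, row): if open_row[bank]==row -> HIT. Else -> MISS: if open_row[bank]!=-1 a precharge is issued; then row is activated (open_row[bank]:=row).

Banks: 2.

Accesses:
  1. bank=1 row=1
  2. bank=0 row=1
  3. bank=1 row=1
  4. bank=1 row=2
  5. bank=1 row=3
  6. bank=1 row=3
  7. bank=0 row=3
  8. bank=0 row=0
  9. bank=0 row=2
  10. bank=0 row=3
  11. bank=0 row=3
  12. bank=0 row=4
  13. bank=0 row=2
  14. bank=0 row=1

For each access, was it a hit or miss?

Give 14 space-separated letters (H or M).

Answer: M M H M M H M M M M H M M M

Derivation:
Acc 1: bank1 row1 -> MISS (open row1); precharges=0
Acc 2: bank0 row1 -> MISS (open row1); precharges=0
Acc 3: bank1 row1 -> HIT
Acc 4: bank1 row2 -> MISS (open row2); precharges=1
Acc 5: bank1 row3 -> MISS (open row3); precharges=2
Acc 6: bank1 row3 -> HIT
Acc 7: bank0 row3 -> MISS (open row3); precharges=3
Acc 8: bank0 row0 -> MISS (open row0); precharges=4
Acc 9: bank0 row2 -> MISS (open row2); precharges=5
Acc 10: bank0 row3 -> MISS (open row3); precharges=6
Acc 11: bank0 row3 -> HIT
Acc 12: bank0 row4 -> MISS (open row4); precharges=7
Acc 13: bank0 row2 -> MISS (open row2); precharges=8
Acc 14: bank0 row1 -> MISS (open row1); precharges=9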